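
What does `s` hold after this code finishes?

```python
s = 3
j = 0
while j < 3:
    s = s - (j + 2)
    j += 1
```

-6

j=0: s = 3-2 = 1
j=1: s = 1-3 = -2
j=2: s = (-2)-4 = -6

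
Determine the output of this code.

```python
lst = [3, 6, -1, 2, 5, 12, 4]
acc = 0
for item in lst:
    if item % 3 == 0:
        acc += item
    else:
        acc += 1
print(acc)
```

25

item=3: %3==0, acc = 0+3 = 3
item=6: %3==0, acc = 3+6 = 9
item=-1: not %3==0, acc = 9+1 = 10
item=2: not %3==0, acc = 10+1 = 11
item=5: not %3==0, acc = 11+1 = 12
item=12: %3==0, acc = 12+12 = 24
item=4: not %3==0, acc = 24+1 = 25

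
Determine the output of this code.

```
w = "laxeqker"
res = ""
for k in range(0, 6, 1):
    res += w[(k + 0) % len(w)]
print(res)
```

k=0: add w[0]='l' → 'l'
k=1: add w[1]='a' → 'la'
k=2: add w[2]='x' → 'lax'
k=3: add w[3]='e' → 'laxe'
k=4: add w[4]='q' → 'laxeq'
k=5: add w[5]='k' → 'laxeqk'

laxeqk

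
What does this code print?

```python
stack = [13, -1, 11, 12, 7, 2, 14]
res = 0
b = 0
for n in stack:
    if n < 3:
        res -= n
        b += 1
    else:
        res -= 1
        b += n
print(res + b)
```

n=13: not <3, res = 0-1 = -1; b=13
n=-1: <3, res = (-1)-(-1) = 0; b=14
n=11: not <3, res = 0-1 = -1; b=25
n=12: not <3, res = (-1)-1 = -2; b=37
n=7: not <3, res = (-2)-1 = -3; b=44
n=2: <3, res = (-3)-2 = -5; b=45
n=14: not <3, res = (-5)-1 = -6; b=59
res+b = (-6)+59 = 53

53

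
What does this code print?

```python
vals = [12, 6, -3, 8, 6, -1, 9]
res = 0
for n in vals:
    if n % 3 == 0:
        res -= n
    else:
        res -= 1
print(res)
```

-32

n=12: %3==0, res = 0-12 = -12
n=6: %3==0, res = (-12)-6 = -18
n=-3: %3==0, res = (-18)-(-3) = -15
n=8: not %3==0, res = (-15)-1 = -16
n=6: %3==0, res = (-16)-6 = -22
n=-1: not %3==0, res = (-22)-1 = -23
n=9: %3==0, res = (-23)-9 = -32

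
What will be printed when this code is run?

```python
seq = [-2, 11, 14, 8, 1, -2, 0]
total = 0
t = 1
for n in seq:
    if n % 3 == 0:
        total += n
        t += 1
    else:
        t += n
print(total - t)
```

-32

n=-2: not %3==0; t=-1
n=11: not %3==0; t=10
n=14: not %3==0; t=24
n=8: not %3==0; t=32
n=1: not %3==0; t=33
n=-2: not %3==0; t=31
n=0: %3==0, total = 0+0 = 0; t=32
total-t = 0-32 = -32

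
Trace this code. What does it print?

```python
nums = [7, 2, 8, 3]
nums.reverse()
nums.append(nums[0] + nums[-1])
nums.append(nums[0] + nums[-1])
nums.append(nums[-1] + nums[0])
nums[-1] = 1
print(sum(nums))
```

reverse → [3, 8, 2, 7]
append nums[0]+nums[-1] = 3+7 = 10 → [3, 8, 2, 7, 10]
append nums[0]+nums[-1] = 3+10 = 13 → [3, 8, 2, 7, 10, 13]
append nums[-1]+nums[0] = 13+3 = 16 → [3, 8, 2, 7, 10, 13, 16]
nums[-1] = 1 → [3, 8, 2, 7, 10, 13, 1]
sum = 44

44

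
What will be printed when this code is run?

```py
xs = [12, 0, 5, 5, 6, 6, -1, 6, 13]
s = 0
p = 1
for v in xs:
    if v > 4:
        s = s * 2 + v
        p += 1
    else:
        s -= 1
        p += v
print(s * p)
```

7259

v=12: >4, s = 0*2+12 = 12; p=2
v=0: not >4, s = 12-1 = 11; p=2
v=5: >4, s = 11*2+5 = 27; p=3
v=5: >4, s = 27*2+5 = 59; p=4
v=6: >4, s = 59*2+6 = 124; p=5
v=6: >4, s = 124*2+6 = 254; p=6
v=-1: not >4, s = 254-1 = 253; p=5
v=6: >4, s = 253*2+6 = 512; p=6
v=13: >4, s = 512*2+13 = 1037; p=7
s*p = 1037*7 = 7259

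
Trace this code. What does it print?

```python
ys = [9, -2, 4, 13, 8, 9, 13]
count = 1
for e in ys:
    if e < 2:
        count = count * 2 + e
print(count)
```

e=9: not <2
e=-2: <2, count = 1*2+(-2) = 0
e=4: not <2
e=13: not <2
e=8: not <2
e=9: not <2
e=13: not <2

0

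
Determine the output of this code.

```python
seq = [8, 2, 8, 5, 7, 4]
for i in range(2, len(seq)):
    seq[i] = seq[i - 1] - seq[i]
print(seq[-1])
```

i=2: seq[2] = 2-8 = -6 → [8, 2, -6, 5, 7, 4]
i=3: seq[3] = (-6)-5 = -11 → [8, 2, -6, -11, 7, 4]
i=4: seq[4] = (-11)-7 = -18 → [8, 2, -6, -11, -18, 4]
i=5: seq[5] = (-18)-4 = -22 → [8, 2, -6, -11, -18, -22]

-22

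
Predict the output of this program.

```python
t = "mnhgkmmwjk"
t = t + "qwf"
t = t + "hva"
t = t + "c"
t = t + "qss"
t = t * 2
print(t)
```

+ 'qwf' → 'mnhgkmmwjkqwf'
+ 'hva' → 'mnhgkmmwjkqwfhva'
+ 'c' → 'mnhgkmmwjkqwfhvac'
+ 'qss' → 'mnhgkmmwjkqwfhvacqss'
repeat ×2 → 'mnhgkmmwjkqwfhvacqssmnhgkmmwjkqwfhvacqss'

mnhgkmmwjkqwfhvacqssmnhgkmmwjkqwfhvacqss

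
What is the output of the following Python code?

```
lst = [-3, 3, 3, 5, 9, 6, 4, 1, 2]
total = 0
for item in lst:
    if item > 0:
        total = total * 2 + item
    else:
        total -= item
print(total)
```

1716

item=-3: not >0, total = 0-(-3) = 3
item=3: >0, total = 3*2+3 = 9
item=3: >0, total = 9*2+3 = 21
item=5: >0, total = 21*2+5 = 47
item=9: >0, total = 47*2+9 = 103
item=6: >0, total = 103*2+6 = 212
item=4: >0, total = 212*2+4 = 428
item=1: >0, total = 428*2+1 = 857
item=2: >0, total = 857*2+2 = 1716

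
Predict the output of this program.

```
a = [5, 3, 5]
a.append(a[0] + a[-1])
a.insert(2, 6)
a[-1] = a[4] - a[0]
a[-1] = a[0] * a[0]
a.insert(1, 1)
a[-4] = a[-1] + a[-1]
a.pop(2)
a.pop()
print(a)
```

[5, 1, 6, 5]

append a[0]+a[-1] = 5+5 = 10 → [5, 3, 5, 10]
insert 6 at 2 → [5, 3, 6, 5, 10]
a[-1] = a[4]-a[0] = 10-5 = 5 → [5, 3, 6, 5, 5]
a[-1] = a[0]*a[0] = 5*5 = 25 → [5, 3, 6, 5, 25]
insert 1 at 1 → [5, 1, 3, 6, 5, 25]
a[-4] = a[-1]+a[-1] = 25+25 = 50 → [5, 1, 50, 6, 5, 25]
pop(2) removes 50 → [5, 1, 6, 5, 25]
pop() removes 25 → [5, 1, 6, 5]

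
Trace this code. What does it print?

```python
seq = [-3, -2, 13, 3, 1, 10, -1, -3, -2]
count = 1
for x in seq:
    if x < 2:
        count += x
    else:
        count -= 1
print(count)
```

x=-3: <2, count = 1+(-3) = -2
x=-2: <2, count = (-2)+(-2) = -4
x=13: not <2, count = (-4)-1 = -5
x=3: not <2, count = (-5)-1 = -6
x=1: <2, count = (-6)+1 = -5
x=10: not <2, count = (-5)-1 = -6
x=-1: <2, count = (-6)+(-1) = -7
x=-3: <2, count = (-7)+(-3) = -10
x=-2: <2, count = (-10)+(-2) = -12

-12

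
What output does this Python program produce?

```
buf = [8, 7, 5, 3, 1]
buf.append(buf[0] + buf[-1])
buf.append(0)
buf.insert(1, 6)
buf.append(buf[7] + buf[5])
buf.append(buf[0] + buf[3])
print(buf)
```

append buf[0]+buf[-1] = 8+1 = 9 → [8, 7, 5, 3, 1, 9]
append 0 → [8, 7, 5, 3, 1, 9, 0]
insert 6 at 1 → [8, 6, 7, 5, 3, 1, 9, 0]
append buf[7]+buf[5] = 0+1 = 1 → [8, 6, 7, 5, 3, 1, 9, 0, 1]
append buf[0]+buf[3] = 8+5 = 13 → [8, 6, 7, 5, 3, 1, 9, 0, 1, 13]

[8, 6, 7, 5, 3, 1, 9, 0, 1, 13]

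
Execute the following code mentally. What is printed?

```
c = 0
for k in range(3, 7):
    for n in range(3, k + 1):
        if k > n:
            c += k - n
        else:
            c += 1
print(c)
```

k=3,n=3: not 3>3, c = 0+1 = 1
k=4,n=3: 4>3, c = 1+1 = 2
k=4,n=4: not 4>4, c = 2+1 = 3
k=5,n=3: 5>3, c = 3+2 = 5
k=5,n=4: 5>4, c = 5+1 = 6
k=5,n=5: not 5>5, c = 6+1 = 7
k=6,n=3: 6>3, c = 7+3 = 10
k=6,n=4: 6>4, c = 10+2 = 12
k=6,n=5: 6>5, c = 12+1 = 13
k=6,n=6: not 6>6, c = 13+1 = 14

14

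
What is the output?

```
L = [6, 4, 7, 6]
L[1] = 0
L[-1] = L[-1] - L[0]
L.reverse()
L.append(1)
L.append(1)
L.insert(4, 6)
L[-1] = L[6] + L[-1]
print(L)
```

[0, 7, 0, 6, 6, 1, 2]

L[1] = 0 → [6, 0, 7, 6]
L[-1] = L[-1]-L[0] = 6-6 = 0 → [6, 0, 7, 0]
reverse → [0, 7, 0, 6]
append 1 → [0, 7, 0, 6, 1]
append 1 → [0, 7, 0, 6, 1, 1]
insert 6 at 4 → [0, 7, 0, 6, 6, 1, 1]
L[-1] = L[6]+L[-1] = 1+1 = 2 → [0, 7, 0, 6, 6, 1, 2]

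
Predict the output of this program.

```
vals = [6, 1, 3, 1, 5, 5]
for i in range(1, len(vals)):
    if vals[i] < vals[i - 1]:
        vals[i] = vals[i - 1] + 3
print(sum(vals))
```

81

i=1: 1<6, vals[1] = 6+3 = 9 → [6, 9, 3, 1, 5, 5]
i=2: 3<9, vals[2] = 9+3 = 12 → [6, 9, 12, 1, 5, 5]
i=3: 1<12, vals[3] = 12+3 = 15 → [6, 9, 12, 15, 5, 5]
i=4: 5<15, vals[4] = 15+3 = 18 → [6, 9, 12, 15, 18, 5]
i=5: 5<18, vals[5] = 18+3 = 21 → [6, 9, 12, 15, 18, 21]
sum = 81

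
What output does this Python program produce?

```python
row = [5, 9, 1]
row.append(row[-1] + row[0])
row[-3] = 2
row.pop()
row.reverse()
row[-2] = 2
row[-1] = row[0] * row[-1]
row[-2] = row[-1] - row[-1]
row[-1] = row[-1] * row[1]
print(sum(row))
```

append row[-1]+row[0] = 1+5 = 6 → [5, 9, 1, 6]
row[-3] = 2 → [5, 2, 1, 6]
pop() removes 6 → [5, 2, 1]
reverse → [1, 2, 5]
row[-2] = 2 → [1, 2, 5]
row[-1] = row[0]*row[-1] = 1*5 = 5 → [1, 2, 5]
row[-2] = row[-1]-row[-1] = 5-5 = 0 → [1, 0, 5]
row[-1] = row[-1]*row[1] = 5*0 = 0 → [1, 0, 0]
sum = 1

1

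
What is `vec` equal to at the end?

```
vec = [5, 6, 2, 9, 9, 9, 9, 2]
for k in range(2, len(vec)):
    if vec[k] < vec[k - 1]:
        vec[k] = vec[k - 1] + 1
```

[5, 6, 7, 9, 9, 9, 9, 10]

k=2: 2<6, vec[2] = 6+1 = 7 → [5, 6, 7, 9, 9, 9, 9, 2]
k=3: 9>=7, unchanged → [5, 6, 7, 9, 9, 9, 9, 2]
k=4: 9>=9, unchanged → [5, 6, 7, 9, 9, 9, 9, 2]
k=5: 9>=9, unchanged → [5, 6, 7, 9, 9, 9, 9, 2]
k=6: 9>=9, unchanged → [5, 6, 7, 9, 9, 9, 9, 2]
k=7: 2<9, vec[7] = 9+1 = 10 → [5, 6, 7, 9, 9, 9, 9, 10]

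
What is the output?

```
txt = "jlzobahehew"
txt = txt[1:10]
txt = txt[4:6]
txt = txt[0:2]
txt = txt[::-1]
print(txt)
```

ha

slice [1:10] → 'lzobahehe'
slice [4:6] → 'ah'
slice [0:2] → 'ah'
reverse → 'ha'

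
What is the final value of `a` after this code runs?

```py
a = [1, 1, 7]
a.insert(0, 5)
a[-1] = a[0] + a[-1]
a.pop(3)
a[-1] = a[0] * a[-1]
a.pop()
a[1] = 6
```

[5, 6]

insert 5 at 0 → [5, 1, 1, 7]
a[-1] = a[0]+a[-1] = 5+7 = 12 → [5, 1, 1, 12]
pop(3) removes 12 → [5, 1, 1]
a[-1] = a[0]*a[-1] = 5*1 = 5 → [5, 1, 5]
pop() removes 5 → [5, 1]
a[1] = 6 → [5, 6]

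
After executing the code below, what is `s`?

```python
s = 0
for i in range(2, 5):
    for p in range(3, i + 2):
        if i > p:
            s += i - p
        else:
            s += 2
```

i=2,p=3: not 2>3, s = 0+2 = 2
i=3,p=3: not 3>3, s = 2+2 = 4
i=3,p=4: not 3>4, s = 4+2 = 6
i=4,p=3: 4>3, s = 6+1 = 7
i=4,p=4: not 4>4, s = 7+2 = 9
i=4,p=5: not 4>5, s = 9+2 = 11

11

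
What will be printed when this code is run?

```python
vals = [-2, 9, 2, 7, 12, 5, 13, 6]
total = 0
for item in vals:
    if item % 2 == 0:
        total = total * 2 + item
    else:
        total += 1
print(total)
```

item=-2: even, total = 0*2+(-2) = -2
item=9: not even, total = (-2)+1 = -1
item=2: even, total = (-1)*2+2 = 0
item=7: not even, total = 0+1 = 1
item=12: even, total = 1*2+12 = 14
item=5: not even, total = 14+1 = 15
item=13: not even, total = 15+1 = 16
item=6: even, total = 16*2+6 = 38

38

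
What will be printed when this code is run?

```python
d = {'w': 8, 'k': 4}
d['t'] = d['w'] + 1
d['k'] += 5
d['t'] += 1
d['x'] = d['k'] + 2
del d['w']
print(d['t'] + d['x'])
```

21

d['t'] = d['w']+1 = 9 → {'w': 8, 'k': 4, 't': 9}
d['k'] = 4+5 = 9 → {'w': 8, 'k': 9, 't': 9}
d['t'] = 9+1 = 10 → {'w': 8, 'k': 9, 't': 10}
d['x'] = d['k']+2 = 11 → {'w': 8, 'k': 9, 't': 10, 'x': 11}
del 'w' → {'k': 9, 't': 10, 'x': 11}
d['t']+d['x'] = 10+11 = 21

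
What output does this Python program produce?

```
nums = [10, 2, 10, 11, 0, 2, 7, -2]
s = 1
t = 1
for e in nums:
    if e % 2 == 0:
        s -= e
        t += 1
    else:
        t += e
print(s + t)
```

e=10: even, s = 1-10 = -9; t=2
e=2: even, s = (-9)-2 = -11; t=3
e=10: even, s = (-11)-10 = -21; t=4
e=11: not even; t=15
e=0: even, s = (-21)-0 = -21; t=16
e=2: even, s = (-21)-2 = -23; t=17
e=7: not even; t=24
e=-2: even, s = (-23)-(-2) = -21; t=25
s+t = (-21)+25 = 4

4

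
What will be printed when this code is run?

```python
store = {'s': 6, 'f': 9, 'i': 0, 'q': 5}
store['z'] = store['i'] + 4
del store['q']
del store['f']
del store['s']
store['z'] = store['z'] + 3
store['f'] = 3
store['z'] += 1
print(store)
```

{'i': 0, 'z': 8, 'f': 3}

store['z'] = store['i']+4 = 4 → {'s': 6, 'f': 9, 'i': 0, 'q': 5, 'z': 4}
del 'q' → {'s': 6, 'f': 9, 'i': 0, 'z': 4}
del 'f' → {'s': 6, 'i': 0, 'z': 4}
del 's' → {'i': 0, 'z': 4}
store['z'] = store['z']+3 = 7 → {'i': 0, 'z': 7}
store['f'] = 3 → {'i': 0, 'z': 7, 'f': 3}
store['z'] = 7+1 = 8 → {'i': 0, 'z': 8, 'f': 3}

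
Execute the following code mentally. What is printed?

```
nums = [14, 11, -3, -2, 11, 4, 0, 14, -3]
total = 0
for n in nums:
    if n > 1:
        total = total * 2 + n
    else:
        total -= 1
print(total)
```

n=14: >1, total = 0*2+14 = 14
n=11: >1, total = 14*2+11 = 39
n=-3: not >1, total = 39-1 = 38
n=-2: not >1, total = 38-1 = 37
n=11: >1, total = 37*2+11 = 85
n=4: >1, total = 85*2+4 = 174
n=0: not >1, total = 174-1 = 173
n=14: >1, total = 173*2+14 = 360
n=-3: not >1, total = 360-1 = 359

359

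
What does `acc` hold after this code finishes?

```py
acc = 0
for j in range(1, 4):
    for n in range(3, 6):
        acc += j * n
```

72

j=1,n=3: acc = 0+3 = 3
j=1,n=4: acc = 3+4 = 7
j=1,n=5: acc = 7+5 = 12
j=2,n=3: acc = 12+6 = 18
j=2,n=4: acc = 18+8 = 26
j=2,n=5: acc = 26+10 = 36
j=3,n=3: acc = 36+9 = 45
j=3,n=4: acc = 45+12 = 57
j=3,n=5: acc = 57+15 = 72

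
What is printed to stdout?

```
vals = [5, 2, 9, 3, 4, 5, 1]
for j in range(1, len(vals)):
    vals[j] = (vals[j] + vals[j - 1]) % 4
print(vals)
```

[5, 3, 0, 3, 3, 0, 1]

j=1: vals[1] = (2+5)%4 = 3 → [5, 3, 9, 3, 4, 5, 1]
j=2: vals[2] = (9+3)%4 = 0 → [5, 3, 0, 3, 4, 5, 1]
j=3: vals[3] = (3+0)%4 = 3 → [5, 3, 0, 3, 4, 5, 1]
j=4: vals[4] = (4+3)%4 = 3 → [5, 3, 0, 3, 3, 5, 1]
j=5: vals[5] = (5+3)%4 = 0 → [5, 3, 0, 3, 3, 0, 1]
j=6: vals[6] = (1+0)%4 = 1 → [5, 3, 0, 3, 3, 0, 1]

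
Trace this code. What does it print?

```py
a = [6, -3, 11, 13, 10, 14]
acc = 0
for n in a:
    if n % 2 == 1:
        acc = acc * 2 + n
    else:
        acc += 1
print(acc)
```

33

n=6: not odd, acc = 0+1 = 1
n=-3: odd, acc = 1*2+(-3) = -1
n=11: odd, acc = (-1)*2+11 = 9
n=13: odd, acc = 9*2+13 = 31
n=10: not odd, acc = 31+1 = 32
n=14: not odd, acc = 32+1 = 33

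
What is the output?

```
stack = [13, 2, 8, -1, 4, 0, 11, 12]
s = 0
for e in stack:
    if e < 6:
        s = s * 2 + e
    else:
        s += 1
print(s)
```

46

e=13: not <6, s = 0+1 = 1
e=2: <6, s = 1*2+2 = 4
e=8: not <6, s = 4+1 = 5
e=-1: <6, s = 5*2+(-1) = 9
e=4: <6, s = 9*2+4 = 22
e=0: <6, s = 22*2+0 = 44
e=11: not <6, s = 44+1 = 45
e=12: not <6, s = 45+1 = 46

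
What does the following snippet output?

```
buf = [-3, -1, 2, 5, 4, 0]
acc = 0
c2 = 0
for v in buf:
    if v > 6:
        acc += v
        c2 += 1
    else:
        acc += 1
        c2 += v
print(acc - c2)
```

-1

v=-3: not >6, acc = 0+1 = 1; c2=-3
v=-1: not >6, acc = 1+1 = 2; c2=-4
v=2: not >6, acc = 2+1 = 3; c2=-2
v=5: not >6, acc = 3+1 = 4; c2=3
v=4: not >6, acc = 4+1 = 5; c2=7
v=0: not >6, acc = 5+1 = 6; c2=7
acc-c2 = 6-7 = -1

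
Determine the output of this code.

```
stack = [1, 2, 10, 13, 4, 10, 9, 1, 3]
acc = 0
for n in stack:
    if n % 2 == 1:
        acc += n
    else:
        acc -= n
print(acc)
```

1

n=1: odd, acc = 0+1 = 1
n=2: not odd, acc = 1-2 = -1
n=10: not odd, acc = (-1)-10 = -11
n=13: odd, acc = (-11)+13 = 2
n=4: not odd, acc = 2-4 = -2
n=10: not odd, acc = (-2)-10 = -12
n=9: odd, acc = (-12)+9 = -3
n=1: odd, acc = (-3)+1 = -2
n=3: odd, acc = (-2)+3 = 1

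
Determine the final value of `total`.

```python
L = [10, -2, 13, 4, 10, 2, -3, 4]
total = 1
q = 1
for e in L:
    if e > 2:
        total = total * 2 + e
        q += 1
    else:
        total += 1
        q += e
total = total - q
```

e=10: >2, total = 1*2+10 = 12; q=2
e=-2: not >2, total = 12+1 = 13; q=0
e=13: >2, total = 13*2+13 = 39; q=1
e=4: >2, total = 39*2+4 = 82; q=2
e=10: >2, total = 82*2+10 = 174; q=3
e=2: not >2, total = 174+1 = 175; q=5
e=-3: not >2, total = 175+1 = 176; q=2
e=4: >2, total = 176*2+4 = 356; q=3
total-q = 356-3 = 353

353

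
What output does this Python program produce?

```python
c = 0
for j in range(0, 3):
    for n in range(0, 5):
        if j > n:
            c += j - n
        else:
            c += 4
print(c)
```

j=0,n=0: not 0>0, c = 0+4 = 4
j=0,n=1: not 0>1, c = 4+4 = 8
j=0,n=2: not 0>2, c = 8+4 = 12
j=0,n=3: not 0>3, c = 12+4 = 16
j=0,n=4: not 0>4, c = 16+4 = 20
j=1,n=0: 1>0, c = 20+1 = 21
j=1,n=1: not 1>1, c = 21+4 = 25
j=1,n=2: not 1>2, c = 25+4 = 29
j=1,n=3: not 1>3, c = 29+4 = 33
j=1,n=4: not 1>4, c = 33+4 = 37
j=2,n=0: 2>0, c = 37+2 = 39
j=2,n=1: 2>1, c = 39+1 = 40
j=2,n=2: not 2>2, c = 40+4 = 44
j=2,n=3: not 2>3, c = 44+4 = 48
j=2,n=4: not 2>4, c = 48+4 = 52

52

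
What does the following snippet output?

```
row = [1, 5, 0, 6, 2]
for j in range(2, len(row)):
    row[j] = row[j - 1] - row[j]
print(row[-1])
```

-3

j=2: row[2] = 5-0 = 5 → [1, 5, 5, 6, 2]
j=3: row[3] = 5-6 = -1 → [1, 5, 5, -1, 2]
j=4: row[4] = (-1)-2 = -3 → [1, 5, 5, -1, -3]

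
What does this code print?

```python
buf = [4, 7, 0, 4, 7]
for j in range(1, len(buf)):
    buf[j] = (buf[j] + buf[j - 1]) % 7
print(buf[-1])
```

j=1: buf[1] = (7+4)%7 = 4 → [4, 4, 0, 4, 7]
j=2: buf[2] = (0+4)%7 = 4 → [4, 4, 4, 4, 7]
j=3: buf[3] = (4+4)%7 = 1 → [4, 4, 4, 1, 7]
j=4: buf[4] = (7+1)%7 = 1 → [4, 4, 4, 1, 1]

1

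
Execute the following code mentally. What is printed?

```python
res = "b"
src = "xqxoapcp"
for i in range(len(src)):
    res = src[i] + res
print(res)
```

pcpaoxqxb

i=0: prepend 'x' → 'xb'
i=1: prepend 'q' → 'qxb'
i=2: prepend 'x' → 'xqxb'
i=3: prepend 'o' → 'oxqxb'
i=4: prepend 'a' → 'aoxqxb'
i=5: prepend 'p' → 'paoxqxb'
i=6: prepend 'c' → 'cpaoxqxb'
i=7: prepend 'p' → 'pcpaoxqxb'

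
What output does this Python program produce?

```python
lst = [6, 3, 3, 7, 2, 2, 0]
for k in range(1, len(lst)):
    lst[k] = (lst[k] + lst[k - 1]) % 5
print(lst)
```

k=1: lst[1] = (3+6)%5 = 4 → [6, 4, 3, 7, 2, 2, 0]
k=2: lst[2] = (3+4)%5 = 2 → [6, 4, 2, 7, 2, 2, 0]
k=3: lst[3] = (7+2)%5 = 4 → [6, 4, 2, 4, 2, 2, 0]
k=4: lst[4] = (2+4)%5 = 1 → [6, 4, 2, 4, 1, 2, 0]
k=5: lst[5] = (2+1)%5 = 3 → [6, 4, 2, 4, 1, 3, 0]
k=6: lst[6] = (0+3)%5 = 3 → [6, 4, 2, 4, 1, 3, 3]

[6, 4, 2, 4, 1, 3, 3]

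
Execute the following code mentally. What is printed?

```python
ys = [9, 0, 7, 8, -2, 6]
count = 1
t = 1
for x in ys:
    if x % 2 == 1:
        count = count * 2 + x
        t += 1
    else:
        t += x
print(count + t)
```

x=9: odd, count = 1*2+9 = 11; t=2
x=0: not odd; t=2
x=7: odd, count = 11*2+7 = 29; t=3
x=8: not odd; t=11
x=-2: not odd; t=9
x=6: not odd; t=15
count+t = 29+15 = 44

44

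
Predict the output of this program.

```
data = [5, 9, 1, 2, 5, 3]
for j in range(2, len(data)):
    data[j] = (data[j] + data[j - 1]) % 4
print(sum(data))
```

17

j=2: data[2] = (1+9)%4 = 2 → [5, 9, 2, 2, 5, 3]
j=3: data[3] = (2+2)%4 = 0 → [5, 9, 2, 0, 5, 3]
j=4: data[4] = (5+0)%4 = 1 → [5, 9, 2, 0, 1, 3]
j=5: data[5] = (3+1)%4 = 0 → [5, 9, 2, 0, 1, 0]
sum = 17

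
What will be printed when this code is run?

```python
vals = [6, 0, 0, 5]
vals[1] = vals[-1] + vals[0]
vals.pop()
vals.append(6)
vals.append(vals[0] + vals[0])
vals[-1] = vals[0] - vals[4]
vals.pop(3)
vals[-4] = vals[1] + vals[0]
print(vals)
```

[17, 11, 0, -6]

vals[1] = vals[-1]+vals[0] = 5+6 = 11 → [6, 11, 0, 5]
pop() removes 5 → [6, 11, 0]
append 6 → [6, 11, 0, 6]
append vals[0]+vals[0] = 6+6 = 12 → [6, 11, 0, 6, 12]
vals[-1] = vals[0]-vals[4] = 6-12 = -6 → [6, 11, 0, 6, -6]
pop(3) removes 6 → [6, 11, 0, -6]
vals[-4] = vals[1]+vals[0] = 11+6 = 17 → [17, 11, 0, -6]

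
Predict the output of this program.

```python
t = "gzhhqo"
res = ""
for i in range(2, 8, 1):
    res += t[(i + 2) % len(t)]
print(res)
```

i=2: add t[4]='q' → 'q'
i=3: add t[5]='o' → 'qo'
i=4: add t[0]='g' → 'qog'
i=5: add t[1]='z' → 'qogz'
i=6: add t[2]='h' → 'qogzh'
i=7: add t[3]='h' → 'qogzhh'

qogzhh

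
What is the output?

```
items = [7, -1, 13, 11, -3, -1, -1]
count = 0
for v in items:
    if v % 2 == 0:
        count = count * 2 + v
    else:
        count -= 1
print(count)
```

-7

v=7: not even, count = 0-1 = -1
v=-1: not even, count = (-1)-1 = -2
v=13: not even, count = (-2)-1 = -3
v=11: not even, count = (-3)-1 = -4
v=-3: not even, count = (-4)-1 = -5
v=-1: not even, count = (-5)-1 = -6
v=-1: not even, count = (-6)-1 = -7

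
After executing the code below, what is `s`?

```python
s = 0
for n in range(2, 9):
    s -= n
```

-35

n=2: s = 0-2 = -2
n=3: s = (-2)-3 = -5
n=4: s = (-5)-4 = -9
n=5: s = (-9)-5 = -14
n=6: s = (-14)-6 = -20
n=7: s = (-20)-7 = -27
n=8: s = (-27)-8 = -35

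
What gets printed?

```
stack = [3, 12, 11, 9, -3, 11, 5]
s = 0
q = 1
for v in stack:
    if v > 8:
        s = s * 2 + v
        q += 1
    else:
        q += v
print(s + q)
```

v=3: not >8; q=4
v=12: >8, s = 0*2+12 = 12; q=5
v=11: >8, s = 12*2+11 = 35; q=6
v=9: >8, s = 35*2+9 = 79; q=7
v=-3: not >8; q=4
v=11: >8, s = 79*2+11 = 169; q=5
v=5: not >8; q=10
s+q = 169+10 = 179

179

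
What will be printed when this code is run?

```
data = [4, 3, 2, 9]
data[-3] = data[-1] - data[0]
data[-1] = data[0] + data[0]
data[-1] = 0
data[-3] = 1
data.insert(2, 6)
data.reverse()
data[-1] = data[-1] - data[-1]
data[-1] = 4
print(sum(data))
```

data[-3] = data[-1]-data[0] = 9-4 = 5 → [4, 5, 2, 9]
data[-1] = data[0]+data[0] = 4+4 = 8 → [4, 5, 2, 8]
data[-1] = 0 → [4, 5, 2, 0]
data[-3] = 1 → [4, 1, 2, 0]
insert 6 at 2 → [4, 1, 6, 2, 0]
reverse → [0, 2, 6, 1, 4]
data[-1] = data[-1]-data[-1] = 4-4 = 0 → [0, 2, 6, 1, 0]
data[-1] = 4 → [0, 2, 6, 1, 4]
sum = 13

13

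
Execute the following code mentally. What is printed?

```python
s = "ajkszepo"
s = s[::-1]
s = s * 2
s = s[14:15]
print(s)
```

reverse → 'opezskja'
repeat ×2 → 'opezskjaopezskja'
slice [14:15] → 'j'

j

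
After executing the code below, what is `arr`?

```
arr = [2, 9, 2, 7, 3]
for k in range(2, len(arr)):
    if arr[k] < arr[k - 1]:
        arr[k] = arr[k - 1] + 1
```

k=2: 2<9, arr[2] = 9+1 = 10 → [2, 9, 10, 7, 3]
k=3: 7<10, arr[3] = 10+1 = 11 → [2, 9, 10, 11, 3]
k=4: 3<11, arr[4] = 11+1 = 12 → [2, 9, 10, 11, 12]

[2, 9, 10, 11, 12]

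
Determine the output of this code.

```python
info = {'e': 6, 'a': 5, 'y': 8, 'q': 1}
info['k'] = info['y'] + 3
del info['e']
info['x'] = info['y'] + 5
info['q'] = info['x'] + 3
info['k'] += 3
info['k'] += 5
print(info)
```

info['k'] = info['y']+3 = 11 → {'e': 6, 'a': 5, 'y': 8, 'q': 1, 'k': 11}
del 'e' → {'a': 5, 'y': 8, 'q': 1, 'k': 11}
info['x'] = info['y']+5 = 13 → {'a': 5, 'y': 8, 'q': 1, 'k': 11, 'x': 13}
info['q'] = info['x']+3 = 16 → {'a': 5, 'y': 8, 'q': 16, 'k': 11, 'x': 13}
info['k'] = 11+3 = 14 → {'a': 5, 'y': 8, 'q': 16, 'k': 14, 'x': 13}
info['k'] = 14+5 = 19 → {'a': 5, 'y': 8, 'q': 16, 'k': 19, 'x': 13}

{'a': 5, 'y': 8, 'q': 16, 'k': 19, 'x': 13}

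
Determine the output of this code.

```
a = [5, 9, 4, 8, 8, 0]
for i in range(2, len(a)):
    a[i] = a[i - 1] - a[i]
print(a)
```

[5, 9, 5, -3, -11, -11]

i=2: a[2] = 9-4 = 5 → [5, 9, 5, 8, 8, 0]
i=3: a[3] = 5-8 = -3 → [5, 9, 5, -3, 8, 0]
i=4: a[4] = (-3)-8 = -11 → [5, 9, 5, -3, -11, 0]
i=5: a[5] = (-11)-0 = -11 → [5, 9, 5, -3, -11, -11]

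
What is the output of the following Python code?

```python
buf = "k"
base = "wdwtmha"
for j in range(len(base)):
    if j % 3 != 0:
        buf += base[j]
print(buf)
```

kdwmh

j=0: skip
j=1: add 'd' → 'kd'
j=2: add 'w' → 'kdw'
j=3: skip
j=4: add 'm' → 'kdwm'
j=5: add 'h' → 'kdwmh'
j=6: skip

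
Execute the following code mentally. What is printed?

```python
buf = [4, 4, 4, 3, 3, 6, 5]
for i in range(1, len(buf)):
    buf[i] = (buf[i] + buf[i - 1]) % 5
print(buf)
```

[4, 3, 2, 0, 3, 4, 4]

i=1: buf[1] = (4+4)%5 = 3 → [4, 3, 4, 3, 3, 6, 5]
i=2: buf[2] = (4+3)%5 = 2 → [4, 3, 2, 3, 3, 6, 5]
i=3: buf[3] = (3+2)%5 = 0 → [4, 3, 2, 0, 3, 6, 5]
i=4: buf[4] = (3+0)%5 = 3 → [4, 3, 2, 0, 3, 6, 5]
i=5: buf[5] = (6+3)%5 = 4 → [4, 3, 2, 0, 3, 4, 5]
i=6: buf[6] = (5+4)%5 = 4 → [4, 3, 2, 0, 3, 4, 4]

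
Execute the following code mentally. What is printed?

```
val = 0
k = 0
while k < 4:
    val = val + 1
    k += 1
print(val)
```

4

k=0: val = 0+1 = 1
k=1: val = 1+1 = 2
k=2: val = 2+1 = 3
k=3: val = 3+1 = 4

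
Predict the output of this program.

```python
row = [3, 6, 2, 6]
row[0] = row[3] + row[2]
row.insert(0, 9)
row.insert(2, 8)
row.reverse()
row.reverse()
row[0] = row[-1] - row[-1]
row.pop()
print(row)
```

row[0] = row[3]+row[2] = 6+2 = 8 → [8, 6, 2, 6]
insert 9 at 0 → [9, 8, 6, 2, 6]
insert 8 at 2 → [9, 8, 8, 6, 2, 6]
reverse → [6, 2, 6, 8, 8, 9]
reverse → [9, 8, 8, 6, 2, 6]
row[0] = row[-1]-row[-1] = 6-6 = 0 → [0, 8, 8, 6, 2, 6]
pop() removes 6 → [0, 8, 8, 6, 2]

[0, 8, 8, 6, 2]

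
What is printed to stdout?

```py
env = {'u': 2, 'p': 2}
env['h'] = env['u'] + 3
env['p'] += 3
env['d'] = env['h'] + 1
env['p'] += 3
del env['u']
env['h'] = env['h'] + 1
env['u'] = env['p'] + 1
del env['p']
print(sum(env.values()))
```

21

env['h'] = env['u']+3 = 5 → {'u': 2, 'p': 2, 'h': 5}
env['p'] = 2+3 = 5 → {'u': 2, 'p': 5, 'h': 5}
env['d'] = env['h']+1 = 6 → {'u': 2, 'p': 5, 'h': 5, 'd': 6}
env['p'] = 5+3 = 8 → {'u': 2, 'p': 8, 'h': 5, 'd': 6}
del 'u' → {'p': 8, 'h': 5, 'd': 6}
env['h'] = env['h']+1 = 6 → {'p': 8, 'h': 6, 'd': 6}
env['u'] = env['p']+1 = 9 → {'p': 8, 'h': 6, 'd': 6, 'u': 9}
del 'p' → {'h': 6, 'd': 6, 'u': 9}
sum of values = 21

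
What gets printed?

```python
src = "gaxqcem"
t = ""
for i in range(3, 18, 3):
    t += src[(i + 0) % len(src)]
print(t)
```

i=3: add src[3]='q' → 'q'
i=6: add src[6]='m' → 'qm'
i=9: add src[2]='x' → 'qmx'
i=12: add src[5]='e' → 'qmxe'
i=15: add src[1]='a' → 'qmxea'

qmxea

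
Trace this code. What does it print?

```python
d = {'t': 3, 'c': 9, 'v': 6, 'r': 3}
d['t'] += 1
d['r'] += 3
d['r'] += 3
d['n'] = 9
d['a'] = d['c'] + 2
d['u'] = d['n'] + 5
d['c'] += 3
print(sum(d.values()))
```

d['t'] = 3+1 = 4 → {'t': 4, 'c': 9, 'v': 6, 'r': 3}
d['r'] = 3+3 = 6 → {'t': 4, 'c': 9, 'v': 6, 'r': 6}
d['r'] = 6+3 = 9 → {'t': 4, 'c': 9, 'v': 6, 'r': 9}
d['n'] = 9 → {'t': 4, 'c': 9, 'v': 6, 'r': 9, 'n': 9}
d['a'] = d['c']+2 = 11 → {'t': 4, 'c': 9, 'v': 6, 'r': 9, 'n': 9, 'a': 11}
d['u'] = d['n']+5 = 14 → {'t': 4, 'c': 9, 'v': 6, 'r': 9, 'n': 9, 'a': 11, 'u': 14}
d['c'] = 9+3 = 12 → {'t': 4, 'c': 12, 'v': 6, 'r': 9, 'n': 9, 'a': 11, 'u': 14}
sum of values = 65

65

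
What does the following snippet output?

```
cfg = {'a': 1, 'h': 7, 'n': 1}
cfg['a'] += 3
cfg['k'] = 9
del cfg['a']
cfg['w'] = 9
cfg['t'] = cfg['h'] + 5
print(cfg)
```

cfg['a'] = 1+3 = 4 → {'a': 4, 'h': 7, 'n': 1}
cfg['k'] = 9 → {'a': 4, 'h': 7, 'n': 1, 'k': 9}
del 'a' → {'h': 7, 'n': 1, 'k': 9}
cfg['w'] = 9 → {'h': 7, 'n': 1, 'k': 9, 'w': 9}
cfg['t'] = cfg['h']+5 = 12 → {'h': 7, 'n': 1, 'k': 9, 'w': 9, 't': 12}

{'h': 7, 'n': 1, 'k': 9, 'w': 9, 't': 12}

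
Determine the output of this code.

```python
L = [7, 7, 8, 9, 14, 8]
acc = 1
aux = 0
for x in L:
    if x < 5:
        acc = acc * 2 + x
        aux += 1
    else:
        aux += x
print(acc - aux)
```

x=7: not <5; aux=7
x=7: not <5; aux=14
x=8: not <5; aux=22
x=9: not <5; aux=31
x=14: not <5; aux=45
x=8: not <5; aux=53
acc-aux = 1-53 = -52

-52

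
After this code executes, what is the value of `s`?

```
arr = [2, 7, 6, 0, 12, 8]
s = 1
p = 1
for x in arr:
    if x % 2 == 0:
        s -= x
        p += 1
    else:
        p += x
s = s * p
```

-351

x=2: even, s = 1-2 = -1; p=2
x=7: not even; p=9
x=6: even, s = (-1)-6 = -7; p=10
x=0: even, s = (-7)-0 = -7; p=11
x=12: even, s = (-7)-12 = -19; p=12
x=8: even, s = (-19)-8 = -27; p=13
s*p = (-27)*13 = -351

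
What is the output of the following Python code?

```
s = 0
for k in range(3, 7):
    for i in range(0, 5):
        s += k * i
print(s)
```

180

k=3,i=0: s = 0+0 = 0
k=3,i=1: s = 0+3 = 3
k=3,i=2: s = 3+6 = 9
k=3,i=3: s = 9+9 = 18
k=3,i=4: s = 18+12 = 30
k=4,i=0: s = 30+0 = 30
k=4,i=1: s = 30+4 = 34
k=4,i=2: s = 34+8 = 42
k=4,i=3: s = 42+12 = 54
k=4,i=4: s = 54+16 = 70
k=5,i=0: s = 70+0 = 70
k=5,i=1: s = 70+5 = 75
k=5,i=2: s = 75+10 = 85
k=5,i=3: s = 85+15 = 100
k=5,i=4: s = 100+20 = 120
k=6,i=0: s = 120+0 = 120
k=6,i=1: s = 120+6 = 126
k=6,i=2: s = 126+12 = 138
k=6,i=3: s = 138+18 = 156
k=6,i=4: s = 156+24 = 180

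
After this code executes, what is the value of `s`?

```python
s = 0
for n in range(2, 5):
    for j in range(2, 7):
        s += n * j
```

n=2,j=2: s = 0+4 = 4
n=2,j=3: s = 4+6 = 10
n=2,j=4: s = 10+8 = 18
n=2,j=5: s = 18+10 = 28
n=2,j=6: s = 28+12 = 40
n=3,j=2: s = 40+6 = 46
n=3,j=3: s = 46+9 = 55
n=3,j=4: s = 55+12 = 67
n=3,j=5: s = 67+15 = 82
n=3,j=6: s = 82+18 = 100
n=4,j=2: s = 100+8 = 108
n=4,j=3: s = 108+12 = 120
n=4,j=4: s = 120+16 = 136
n=4,j=5: s = 136+20 = 156
n=4,j=6: s = 156+24 = 180

180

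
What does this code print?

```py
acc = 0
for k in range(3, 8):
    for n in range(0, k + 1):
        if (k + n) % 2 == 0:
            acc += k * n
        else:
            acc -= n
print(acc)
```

k=3,n=0: odd sum, acc = 0-0 = 0
k=3,n=1: even sum, acc = 0+3 = 3
k=3,n=2: odd sum, acc = 3-2 = 1
k=3,n=3: even sum, acc = 1+9 = 10
k=4,n=0: even sum, acc = 10+0 = 10
k=4,n=1: odd sum, acc = 10-1 = 9
k=4,n=2: even sum, acc = 9+8 = 17
k=4,n=3: odd sum, acc = 17-3 = 14
k=4,n=4: even sum, acc = 14+16 = 30
k=5,n=0: odd sum, acc = 30-0 = 30
k=5,n=1: even sum, acc = 30+5 = 35
k=5,n=2: odd sum, acc = 35-2 = 33
k=5,n=3: even sum, acc = 33+15 = 48
k=5,n=4: odd sum, acc = 48-4 = 44
k=5,n=5: even sum, acc = 44+25 = 69
k=6,n=0: even sum, acc = 69+0 = 69
k=6,n=1: odd sum, acc = 69-1 = 68
k=6,n=2: even sum, acc = 68+12 = 80
k=6,n=3: odd sum, acc = 80-3 = 77
k=6,n=4: even sum, acc = 77+24 = 101
k=6,n=5: odd sum, acc = 101-5 = 96
k=6,n=6: even sum, acc = 96+36 = 132
k=7,n=0: odd sum, acc = 132-0 = 132
k=7,n=1: even sum, acc = 132+7 = 139
k=7,n=2: odd sum, acc = 139-2 = 137
k=7,n=3: even sum, acc = 137+21 = 158
k=7,n=4: odd sum, acc = 158-4 = 154
k=7,n=5: even sum, acc = 154+35 = 189
k=7,n=6: odd sum, acc = 189-6 = 183
k=7,n=7: even sum, acc = 183+49 = 232

232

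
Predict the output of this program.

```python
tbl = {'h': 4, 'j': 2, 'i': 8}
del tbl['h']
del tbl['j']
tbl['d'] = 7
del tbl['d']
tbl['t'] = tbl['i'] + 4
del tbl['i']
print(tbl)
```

{'t': 12}

del 'h' → {'j': 2, 'i': 8}
del 'j' → {'i': 8}
tbl['d'] = 7 → {'i': 8, 'd': 7}
del 'd' → {'i': 8}
tbl['t'] = tbl['i']+4 = 12 → {'i': 8, 't': 12}
del 'i' → {'t': 12}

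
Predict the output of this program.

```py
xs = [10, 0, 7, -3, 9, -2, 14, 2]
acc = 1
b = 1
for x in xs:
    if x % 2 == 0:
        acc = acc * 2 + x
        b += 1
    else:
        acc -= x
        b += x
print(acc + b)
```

129

x=10: even, acc = 1*2+10 = 12; b=2
x=0: even, acc = 12*2+0 = 24; b=3
x=7: not even, acc = 24-7 = 17; b=10
x=-3: not even, acc = 17-(-3) = 20; b=7
x=9: not even, acc = 20-9 = 11; b=16
x=-2: even, acc = 11*2+(-2) = 20; b=17
x=14: even, acc = 20*2+14 = 54; b=18
x=2: even, acc = 54*2+2 = 110; b=19
acc+b = 110+19 = 129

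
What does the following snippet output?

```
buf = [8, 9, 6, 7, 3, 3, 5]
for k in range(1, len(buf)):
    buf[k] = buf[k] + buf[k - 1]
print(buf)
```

[8, 17, 23, 30, 33, 36, 41]

k=1: buf[1] = 9+8 = 17 → [8, 17, 6, 7, 3, 3, 5]
k=2: buf[2] = 6+17 = 23 → [8, 17, 23, 7, 3, 3, 5]
k=3: buf[3] = 7+23 = 30 → [8, 17, 23, 30, 3, 3, 5]
k=4: buf[4] = 3+30 = 33 → [8, 17, 23, 30, 33, 3, 5]
k=5: buf[5] = 3+33 = 36 → [8, 17, 23, 30, 33, 36, 5]
k=6: buf[6] = 5+36 = 41 → [8, 17, 23, 30, 33, 36, 41]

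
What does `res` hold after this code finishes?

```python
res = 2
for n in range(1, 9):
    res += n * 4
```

n=1: res = 2+1*4 = 6
n=2: res = 6+2*4 = 14
n=3: res = 14+3*4 = 26
n=4: res = 26+4*4 = 42
n=5: res = 42+5*4 = 62
n=6: res = 62+6*4 = 86
n=7: res = 86+7*4 = 114
n=8: res = 114+8*4 = 146

146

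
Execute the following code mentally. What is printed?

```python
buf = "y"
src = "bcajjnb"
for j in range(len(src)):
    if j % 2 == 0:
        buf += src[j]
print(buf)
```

ybajb

j=0: add 'b' → 'yb'
j=1: skip
j=2: add 'a' → 'yba'
j=3: skip
j=4: add 'j' → 'ybaj'
j=5: skip
j=6: add 'b' → 'ybajb'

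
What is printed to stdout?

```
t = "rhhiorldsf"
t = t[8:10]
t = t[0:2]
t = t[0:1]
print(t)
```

s

slice [8:10] → 'sf'
slice [0:2] → 'sf'
slice [0:1] → 's'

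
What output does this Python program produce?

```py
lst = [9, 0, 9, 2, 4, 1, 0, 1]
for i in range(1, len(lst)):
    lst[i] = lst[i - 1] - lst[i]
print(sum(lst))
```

-12

i=1: lst[1] = 9-0 = 9 → [9, 9, 9, 2, 4, 1, 0, 1]
i=2: lst[2] = 9-9 = 0 → [9, 9, 0, 2, 4, 1, 0, 1]
i=3: lst[3] = 0-2 = -2 → [9, 9, 0, -2, 4, 1, 0, 1]
i=4: lst[4] = (-2)-4 = -6 → [9, 9, 0, -2, -6, 1, 0, 1]
i=5: lst[5] = (-6)-1 = -7 → [9, 9, 0, -2, -6, -7, 0, 1]
i=6: lst[6] = (-7)-0 = -7 → [9, 9, 0, -2, -6, -7, -7, 1]
i=7: lst[7] = (-7)-1 = -8 → [9, 9, 0, -2, -6, -7, -7, -8]
sum = -12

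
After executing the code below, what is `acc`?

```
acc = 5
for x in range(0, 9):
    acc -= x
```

x=0: acc = 5-0 = 5
x=1: acc = 5-1 = 4
x=2: acc = 4-2 = 2
x=3: acc = 2-3 = -1
x=4: acc = (-1)-4 = -5
x=5: acc = (-5)-5 = -10
x=6: acc = (-10)-6 = -16
x=7: acc = (-16)-7 = -23
x=8: acc = (-23)-8 = -31

-31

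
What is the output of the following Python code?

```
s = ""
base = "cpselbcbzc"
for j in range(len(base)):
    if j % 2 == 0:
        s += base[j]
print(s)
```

cslcz

j=0: add 'c' → 'c'
j=1: skip
j=2: add 's' → 'cs'
j=3: skip
j=4: add 'l' → 'csl'
j=5: skip
j=6: add 'c' → 'cslc'
j=7: skip
j=8: add 'z' → 'cslcz'
j=9: skip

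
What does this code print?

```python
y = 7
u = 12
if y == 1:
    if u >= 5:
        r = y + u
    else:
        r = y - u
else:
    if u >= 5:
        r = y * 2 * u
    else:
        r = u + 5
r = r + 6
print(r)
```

174

y=7, u=12
y == 1 is False; u >= 5 is True
→ r = y * 2 * u = 168
r = 168+6 = 174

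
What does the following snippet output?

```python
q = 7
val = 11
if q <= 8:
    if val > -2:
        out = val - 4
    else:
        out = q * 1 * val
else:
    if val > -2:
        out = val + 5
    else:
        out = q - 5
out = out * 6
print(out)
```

q=7, val=11
q <= 8 is True; val > -2 is True
→ out = val - 4 = 7
out = 7*6 = 42

42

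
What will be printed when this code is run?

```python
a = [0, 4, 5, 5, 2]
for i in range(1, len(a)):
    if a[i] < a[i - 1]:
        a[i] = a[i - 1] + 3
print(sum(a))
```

22

i=1: 4>=0, unchanged → [0, 4, 5, 5, 2]
i=2: 5>=4, unchanged → [0, 4, 5, 5, 2]
i=3: 5>=5, unchanged → [0, 4, 5, 5, 2]
i=4: 2<5, a[4] = 5+3 = 8 → [0, 4, 5, 5, 8]
sum = 22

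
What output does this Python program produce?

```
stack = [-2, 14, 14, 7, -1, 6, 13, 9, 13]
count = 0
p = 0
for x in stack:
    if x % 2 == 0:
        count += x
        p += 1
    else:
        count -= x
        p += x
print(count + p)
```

x=-2: even, count = 0+(-2) = -2; p=1
x=14: even, count = (-2)+14 = 12; p=2
x=14: even, count = 12+14 = 26; p=3
x=7: not even, count = 26-7 = 19; p=10
x=-1: not even, count = 19-(-1) = 20; p=9
x=6: even, count = 20+6 = 26; p=10
x=13: not even, count = 26-13 = 13; p=23
x=9: not even, count = 13-9 = 4; p=32
x=13: not even, count = 4-13 = -9; p=45
count+p = (-9)+45 = 36

36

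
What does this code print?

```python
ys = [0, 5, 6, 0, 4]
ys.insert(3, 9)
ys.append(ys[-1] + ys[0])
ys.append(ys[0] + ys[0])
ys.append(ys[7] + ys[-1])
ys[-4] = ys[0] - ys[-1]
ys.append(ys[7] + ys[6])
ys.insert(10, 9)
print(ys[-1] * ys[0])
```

0

insert 9 at 3 → [0, 5, 6, 9, 0, 4]
append ys[-1]+ys[0] = 4+0 = 4 → [0, 5, 6, 9, 0, 4, 4]
append ys[0]+ys[0] = 0+0 = 0 → [0, 5, 6, 9, 0, 4, 4, 0]
append ys[7]+ys[-1] = 0+0 = 0 → [0, 5, 6, 9, 0, 4, 4, 0, 0]
ys[-4] = ys[0]-ys[-1] = 0-0 = 0 → [0, 5, 6, 9, 0, 0, 4, 0, 0]
append ys[7]+ys[6] = 0+4 = 4 → [0, 5, 6, 9, 0, 0, 4, 0, 0, 4]
insert 9 at 10 → [0, 5, 6, 9, 0, 0, 4, 0, 0, 4, 9]
ys[-1]*ys[0] = 9*0 = 0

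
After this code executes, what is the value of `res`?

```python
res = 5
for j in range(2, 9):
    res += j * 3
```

110

j=2: res = 5+2*3 = 11
j=3: res = 11+3*3 = 20
j=4: res = 20+4*3 = 32
j=5: res = 32+5*3 = 47
j=6: res = 47+6*3 = 65
j=7: res = 65+7*3 = 86
j=8: res = 86+8*3 = 110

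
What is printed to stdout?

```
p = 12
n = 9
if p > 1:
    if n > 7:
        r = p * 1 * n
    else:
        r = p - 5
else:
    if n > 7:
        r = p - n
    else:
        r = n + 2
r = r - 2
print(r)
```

p=12, n=9
p > 1 is True; n > 7 is True
→ r = p * 1 * n = 108
r = 108-2 = 106

106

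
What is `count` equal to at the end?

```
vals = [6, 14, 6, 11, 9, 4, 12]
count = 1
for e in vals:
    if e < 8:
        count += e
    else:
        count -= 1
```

13

e=6: <8, count = 1+6 = 7
e=14: not <8, count = 7-1 = 6
e=6: <8, count = 6+6 = 12
e=11: not <8, count = 12-1 = 11
e=9: not <8, count = 11-1 = 10
e=4: <8, count = 10+4 = 14
e=12: not <8, count = 14-1 = 13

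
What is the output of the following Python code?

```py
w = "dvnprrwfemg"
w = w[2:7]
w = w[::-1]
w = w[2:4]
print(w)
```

rp

slice [2:7] → 'nprrw'
reverse → 'wrrpn'
slice [2:4] → 'rp'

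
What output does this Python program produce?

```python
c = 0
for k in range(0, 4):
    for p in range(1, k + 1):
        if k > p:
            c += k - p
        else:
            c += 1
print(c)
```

7

k=1,p=1: not 1>1, c = 0+1 = 1
k=2,p=1: 2>1, c = 1+1 = 2
k=2,p=2: not 2>2, c = 2+1 = 3
k=3,p=1: 3>1, c = 3+2 = 5
k=3,p=2: 3>2, c = 5+1 = 6
k=3,p=3: not 3>3, c = 6+1 = 7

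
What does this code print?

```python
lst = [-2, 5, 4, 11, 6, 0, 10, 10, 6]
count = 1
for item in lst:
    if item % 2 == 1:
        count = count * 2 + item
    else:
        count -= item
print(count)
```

-7

item=-2: not odd, count = 1-(-2) = 3
item=5: odd, count = 3*2+5 = 11
item=4: not odd, count = 11-4 = 7
item=11: odd, count = 7*2+11 = 25
item=6: not odd, count = 25-6 = 19
item=0: not odd, count = 19-0 = 19
item=10: not odd, count = 19-10 = 9
item=10: not odd, count = 9-10 = -1
item=6: not odd, count = (-1)-6 = -7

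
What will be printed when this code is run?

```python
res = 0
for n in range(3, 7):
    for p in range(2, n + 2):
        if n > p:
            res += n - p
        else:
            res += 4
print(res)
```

52

n=3,p=2: 3>2, res = 0+1 = 1
n=3,p=3: not 3>3, res = 1+4 = 5
n=3,p=4: not 3>4, res = 5+4 = 9
n=4,p=2: 4>2, res = 9+2 = 11
n=4,p=3: 4>3, res = 11+1 = 12
n=4,p=4: not 4>4, res = 12+4 = 16
n=4,p=5: not 4>5, res = 16+4 = 20
n=5,p=2: 5>2, res = 20+3 = 23
n=5,p=3: 5>3, res = 23+2 = 25
n=5,p=4: 5>4, res = 25+1 = 26
n=5,p=5: not 5>5, res = 26+4 = 30
n=5,p=6: not 5>6, res = 30+4 = 34
n=6,p=2: 6>2, res = 34+4 = 38
n=6,p=3: 6>3, res = 38+3 = 41
n=6,p=4: 6>4, res = 41+2 = 43
n=6,p=5: 6>5, res = 43+1 = 44
n=6,p=6: not 6>6, res = 44+4 = 48
n=6,p=7: not 6>7, res = 48+4 = 52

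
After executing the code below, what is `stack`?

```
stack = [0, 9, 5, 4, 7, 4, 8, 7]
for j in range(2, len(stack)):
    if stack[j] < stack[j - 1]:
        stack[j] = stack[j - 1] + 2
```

j=2: 5<9, stack[2] = 9+2 = 11 → [0, 9, 11, 4, 7, 4, 8, 7]
j=3: 4<11, stack[3] = 11+2 = 13 → [0, 9, 11, 13, 7, 4, 8, 7]
j=4: 7<13, stack[4] = 13+2 = 15 → [0, 9, 11, 13, 15, 4, 8, 7]
j=5: 4<15, stack[5] = 15+2 = 17 → [0, 9, 11, 13, 15, 17, 8, 7]
j=6: 8<17, stack[6] = 17+2 = 19 → [0, 9, 11, 13, 15, 17, 19, 7]
j=7: 7<19, stack[7] = 19+2 = 21 → [0, 9, 11, 13, 15, 17, 19, 21]

[0, 9, 11, 13, 15, 17, 19, 21]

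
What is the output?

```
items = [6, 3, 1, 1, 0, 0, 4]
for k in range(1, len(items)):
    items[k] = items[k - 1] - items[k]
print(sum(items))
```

k=1: items[1] = 6-3 = 3 → [6, 3, 1, 1, 0, 0, 4]
k=2: items[2] = 3-1 = 2 → [6, 3, 2, 1, 0, 0, 4]
k=3: items[3] = 2-1 = 1 → [6, 3, 2, 1, 0, 0, 4]
k=4: items[4] = 1-0 = 1 → [6, 3, 2, 1, 1, 0, 4]
k=5: items[5] = 1-0 = 1 → [6, 3, 2, 1, 1, 1, 4]
k=6: items[6] = 1-4 = -3 → [6, 3, 2, 1, 1, 1, -3]
sum = 11

11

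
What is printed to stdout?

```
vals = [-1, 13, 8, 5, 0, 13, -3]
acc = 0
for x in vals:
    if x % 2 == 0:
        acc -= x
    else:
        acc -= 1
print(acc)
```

-13

x=-1: not even, acc = 0-1 = -1
x=13: not even, acc = (-1)-1 = -2
x=8: even, acc = (-2)-8 = -10
x=5: not even, acc = (-10)-1 = -11
x=0: even, acc = (-11)-0 = -11
x=13: not even, acc = (-11)-1 = -12
x=-3: not even, acc = (-12)-1 = -13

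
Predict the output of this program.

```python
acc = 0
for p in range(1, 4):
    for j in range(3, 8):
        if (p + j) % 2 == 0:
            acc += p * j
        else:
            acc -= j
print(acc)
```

45

p=1,j=3: even sum, acc = 0+3 = 3
p=1,j=4: odd sum, acc = 3-4 = -1
p=1,j=5: even sum, acc = (-1)+5 = 4
p=1,j=6: odd sum, acc = 4-6 = -2
p=1,j=7: even sum, acc = (-2)+7 = 5
p=2,j=3: odd sum, acc = 5-3 = 2
p=2,j=4: even sum, acc = 2+8 = 10
p=2,j=5: odd sum, acc = 10-5 = 5
p=2,j=6: even sum, acc = 5+12 = 17
p=2,j=7: odd sum, acc = 17-7 = 10
p=3,j=3: even sum, acc = 10+9 = 19
p=3,j=4: odd sum, acc = 19-4 = 15
p=3,j=5: even sum, acc = 15+15 = 30
p=3,j=6: odd sum, acc = 30-6 = 24
p=3,j=7: even sum, acc = 24+21 = 45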